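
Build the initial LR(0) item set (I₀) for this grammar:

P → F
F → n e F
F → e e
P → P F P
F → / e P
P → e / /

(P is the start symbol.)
{ [F → . / e P], [F → . e e], [F → . n e F], [P → . F], [P → . P F P], [P → . e / /], [P' → . P] }

First, augment the grammar with P' → P
I₀ = CLOSURE({ [P' → . P] }):
  [P' → . P] has the dot before P: add [P → . F], [P → . P F P], [P → . e / /]
  [P → . F] has the dot before F: add [F → . n e F], [F → . e e], [F → . / e P]
No further items can be added.

I₀ = { [F → . / e P], [F → . e e], [F → . n e F], [P → . F], [P → . P F P], [P → . e / /], [P' → . P] }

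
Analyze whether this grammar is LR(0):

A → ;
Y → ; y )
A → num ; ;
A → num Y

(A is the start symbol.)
Augment with A' → A and build the canonical LR(0) collection (I0 = CLOSURE({[A' → . A]}), then GOTO on every symbol after a dot until no new states appear). It has 9 states:
  I0: { [A → . ;], [A → . num ; ;], [A → . num Y], [A' → . A] }  — shift
  I1: { [A → ; .] }  — reduce
  I2: { [A' → A .] }  — accept
  I3: { [A → num . ; ;], [A → num . Y], [Y → . ; y )] }  — shift
  I4: { [A → num ; . ;], [Y → ; . y )] }  — shift
  I5: { [A → num Y .] }  — reduce
  I6: { [A → num ; ; .] }  — reduce
  I7: { [Y → ; y . )] }  — shift
  I8: { [Y → ; y ) .] }  — reduce

Every state is either a pure shift/goto state or contains exactly one complete item and nothing to shift — no conflicts. The grammar is LR(0).

Answer: Yes, the grammar is LR(0)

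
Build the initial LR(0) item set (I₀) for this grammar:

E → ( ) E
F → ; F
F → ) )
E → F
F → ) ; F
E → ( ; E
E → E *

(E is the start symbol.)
First, augment the grammar with E' → E
I₀ = CLOSURE({ [E' → . E] }):
  [E' → . E] has the dot before E: add [E → . ( ) E], [E → . F], [E → . ( ; E], [E → . E *]
  [E → . F] has the dot before F: add [F → . ; F], [F → . ) )], [F → . ) ; F]
No further items can be added.

I₀ = { [E → . ( ) E], [E → . ( ; E], [E → . E *], [E → . F], [E' → . E], [F → . ) )], [F → . ) ; F], [F → . ; F] }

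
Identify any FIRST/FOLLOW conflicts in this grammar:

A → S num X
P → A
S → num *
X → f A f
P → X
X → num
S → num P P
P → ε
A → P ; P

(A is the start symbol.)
A FIRST/FOLLOW conflict occurs when a non-terminal N has a nullable alternative N → β (β ⇒* ε) and another alternative N → α with FIRST(α) ∩ FOLLOW(N) ≠ ∅: on such a lookahead the parser cannot decide between expanding α and letting N vanish via β.

Nullable non-terminals: P.
FIRST sets used below: FIRST(A) = { ';', 'f', 'num' }, FIRST(X) = { 'f', 'num' }

P: nullable alternative(s) P → ε; FOLLOW(P) = { $, ';', 'f', 'num' }
  P → A: FIRST \ {ε} = { ';', 'f', 'num' } — overlaps FOLLOW(P) on { ';', 'f', 'num' }: CONFLICT
  P → X: FIRST \ {ε} = { 'f', 'num' } — overlaps FOLLOW(P) on { 'f', 'num' }: CONFLICT
  P → ε: FIRST \ {ε} = { } — this is the only nullable alternative, skip

A, S, X have no nullable alternative, so no FIRST/FOLLOW check is needed there.

So the grammar has 2 FIRST/FOLLOW conflicts (marked CONFLICT above).

Answer: Yes. P → A with FOLLOW(P) on { ';', 'f', 'num' }; P → X with FOLLOW(P) on { 'f', 'num' }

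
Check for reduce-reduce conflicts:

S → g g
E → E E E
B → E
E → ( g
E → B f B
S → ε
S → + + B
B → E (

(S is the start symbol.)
A reduce-reduce conflict occurs when an LR(0) state has two complete items [A → α .] and [B → β .] — both call for a reduction, and with no lookahead the parser cannot choose between them.

Augment with S' → S and build the canonical LR(0) collection (I0 = CLOSURE({[S' → . S]}), then GOTO on every symbol after a dot until no new states appear). It has 16 states:
  I0: { [S → . + + B], [S → . g g], [S → .], [S' → . S] }  — shift, reduce
  I1: { [S → + . + B] }  — shift
  I2: { [S' → S .] }  — accept
  I3: { [S → g . g] }  — shift
  I4: { [S → g g .] }  — reduce
  I5: { [B → . E (], [B → . E], [E → . ( g], [E → . B f B], [E → . E E E], [S → + + . B] }  — shift
  I6: { [E → ( . g] }  — shift
  I7: { [E → B . f B], [S → + + B .] }  — shift, reduce
  I8: { [B → . E (], [B → . E], [B → E . (], [B → E .], [E → . ( g], [E → . B f B], [E → . E E E], [E → E . E E] }  — shift, reduce
  I9: { [B → E ( .], [E → ( . g] }  — shift, reduce
  I10: { [E → B . f B] }  — shift
  I11: { [B → . E (], [B → . E], [B → E . (], [B → E .], [E → . ( g], [E → . B f B], [E → . E E E], [E → E . E E], [E → E E . E] }  — shift, reduce
  I12: { [B → . E (], [B → . E], [B → E . (], [B → E .], [E → . ( g], [E → . B f B], [E → . E E E], [E → E . E E], [E → E E . E], [E → E E E .] }  — shift, 2 reduces
  I13: { [B → . E (], [B → . E], [E → . ( g], [E → . B f B], [E → . E E E], [E → B f . B] }  — shift
  I14: { [E → B . f B], [E → B f B .] }  — shift, reduce
  I15: { [E → ( g .] }  — reduce

I12 contains complete items [B → E .], [E → E E E .] — reduce-reduce conflict.

Answer: Yes — I12: [B → E .] vs [E → E E E .]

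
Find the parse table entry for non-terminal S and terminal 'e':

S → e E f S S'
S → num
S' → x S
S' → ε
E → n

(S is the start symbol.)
S → e E f S S'

To find M[S, 'e'], we find productions for S where 'e' is in the predict set (PREDICT(N → α) = (FIRST(α) \ {ε}) ∪ (FOLLOW(N) if α ⇒* ε)).

S → e E f S S': PREDICT = { 'e' }
  'e' is in predict set, so this production goes in M[S, 'e']
S → num: PREDICT = { 'num' }

M[S, 'e'] = S → e E f S S'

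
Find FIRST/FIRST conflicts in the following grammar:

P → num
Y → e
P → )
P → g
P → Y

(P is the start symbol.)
No FIRST/FIRST conflicts.

A FIRST/FIRST conflict occurs when two productions N → α and N → β for the same non-terminal have FIRST(α) ∩ FIRST(β) ≠ ∅ (with ε ∈ FIRST of a nullable right-hand side, so two nullable alternatives also conflict).

FIRST sets of the non-terminals at (or reachable through a nullable prefix from) the front of some alternative:
  FIRST(Y) = { 'e' }

Productions for P:
  P → num: FIRST = { 'num' }
  P → ): FIRST = { ')' }
  P → g: FIRST = { 'g' }
  P → Y: FIRST = { 'e' }
Y has only one production, so no FIRST/FIRST conflict is possible there.

All alternatives of each non-terminal have pairwise disjoint FIRST sets.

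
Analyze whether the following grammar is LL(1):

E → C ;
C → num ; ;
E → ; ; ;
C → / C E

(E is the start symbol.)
A grammar is LL(1) if for each non-terminal N with multiple productions, the predict sets of those productions are pairwise disjoint, where PREDICT(N → α) = (FIRST(α) \ {ε}) ∪ (FOLLOW(N) if α ⇒* ε).

Relevant sets:
  FIRST(C) = { '/', 'num' }

For E:
  PREDICT(E → C ';') = { '/', 'num' }
  PREDICT(E → ';' ';' ';') = { ';' }
For C:
  PREDICT(C → num ';' ';') = { 'num' }
  PREDICT(C → '/' C E) = { '/' }

All predict sets are disjoint. The grammar IS LL(1).

Answer: Yes, the grammar is LL(1).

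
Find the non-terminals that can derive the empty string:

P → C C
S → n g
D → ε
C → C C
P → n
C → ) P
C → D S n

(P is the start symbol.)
A non-terminal is nullable if it can derive ε (the empty string): either it has an ε-production, or it has a production whose right-hand side consists entirely of nullable non-terminals.

ε-productions: D → ε
So D is immediately nullable.
No further non-terminal can be added: every production for the remaining non-terminals contains a terminal or a non-nullable non-terminal.
Nullable = { 'D' }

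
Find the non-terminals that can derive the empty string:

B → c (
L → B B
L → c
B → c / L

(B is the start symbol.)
None

A non-terminal is nullable if it can derive ε (the empty string): either it has an ε-production, or it has a production whose right-hand side consists entirely of nullable non-terminals.

There are no ε-productions, so no non-terminal can derive ε.
No non-terminals are nullable.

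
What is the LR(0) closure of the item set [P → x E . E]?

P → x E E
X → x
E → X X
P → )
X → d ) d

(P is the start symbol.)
{ [E → . X X], [P → x E . E], [X → . d ) d], [X → . x] }

To compute CLOSURE, for each item [A → α.Bβ] where B is a non-terminal, add [B → .γ] for all productions B → γ; repeat for the newly added items until nothing changes.

Start with: [P → x E . E]
  [P → x E . E] has the dot before E: add [E → . X X]
  [E → . X X] has the dot before X: add [X → . x], [X → . d ) d]
No further items can be added.

CLOSURE = { [E → . X X], [P → x E . E], [X → . d ) d], [X → . x] }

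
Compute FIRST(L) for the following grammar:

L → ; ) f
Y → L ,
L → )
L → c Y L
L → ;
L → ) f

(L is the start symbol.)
{ ')', ';', 'c' }

To compute FIRST(L), examine every production with L on the left-hand side, reading each right-hand side left to right until a non-nullable symbol is reached.

From L → ; ) f:
  - ';' is a terminal: add ';' and stop
From L → ):
  - ')' is a terminal: add ')' and stop
From L → c Y L:
  - c is a terminal: add 'c' and stop
From L → ;:
  - ';' is a terminal: add ';' and stop
From L → ) f:
  - ')' is a terminal: add ')' and stop

Collecting: FIRST(L) = { ')', ';', 'c' }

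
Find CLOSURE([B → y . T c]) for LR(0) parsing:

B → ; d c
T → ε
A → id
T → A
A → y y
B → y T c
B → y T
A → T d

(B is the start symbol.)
{ [A → . T d], [A → . id], [A → . y y], [B → y . T c], [T → . A], [T → .] }

Start with: [B → y . T c]
  [B → y . T c] has the dot before T: add [T → .], [T → . A]
  [T → . A] has the dot before A: add [A → . id], [A → . y y], [A → . T d]
No further items can be added.

CLOSURE = { [A → . T d], [A → . id], [A → . y y], [B → y . T c], [T → . A], [T → .] }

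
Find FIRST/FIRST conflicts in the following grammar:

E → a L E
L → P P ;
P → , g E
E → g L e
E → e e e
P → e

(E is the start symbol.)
No FIRST/FIRST conflicts.

A FIRST/FIRST conflict occurs when two productions N → α and N → β for the same non-terminal have FIRST(α) ∩ FIRST(β) ≠ ∅ (with ε ∈ FIRST of a nullable right-hand side, so two nullable alternatives also conflict).

Productions for E:
  E → a L E: FIRST = { 'a' }
  E → g L e: FIRST = { 'g' }
  E → e e e: FIRST = { 'e' }
Productions for P:
  P → , g E: FIRST = { ',' }
  P → e: FIRST = { 'e' }
L has only one production, so no FIRST/FIRST conflict is possible there.

All alternatives of each non-terminal have pairwise disjoint FIRST sets.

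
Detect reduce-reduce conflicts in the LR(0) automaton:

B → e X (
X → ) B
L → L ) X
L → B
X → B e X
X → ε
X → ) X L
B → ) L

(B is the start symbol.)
Yes — I10: [L → B .] vs [X → ) B .]

A reduce-reduce conflict occurs when an LR(0) state has two complete items [A → α .] and [B → β .] — both call for a reduction, and with no lookahead the parser cannot choose between them.

Augment with B' → B and build the canonical LR(0) collection (I0 = CLOSURE({[B' → . B]}), then GOTO on every symbol after a dot until no new states appear). It has 17 states:
  I0: { [B → . ) L], [B → . e X (], [B' → . B] }  — shift
  I1: { [B → ) . L], [B → . ) L], [B → . e X (], [L → . B], [L → . L ) X] }  — shift
  I2: { [B' → B .] }  — accept
  I3: { [B → . ) L], [B → . e X (], [B → e . X (], [X → . ) B], [X → . ) X L], [X → . B e X], [X → .] }  — shift, reduce
  I4: { [B → ) . L], [B → . ) L], [B → . e X (], [L → . B], [L → . L ) X], [X → ) . B], [X → ) . X L], [X → . ) B], [X → . ) X L], [X → . B e X], [X → .] }  — shift, reduce
  I5: { [X → B . e X] }  — shift
  I6: { [B → e X . (] }  — shift
  I7: { [B → e X ( .] }  — reduce
  I8: { [B → . ) L], [B → . e X (], [X → . ) B], [X → . ) X L], [X → . B e X], [X → .], [X → B e . X] }  — shift, reduce
  I9: { [X → B e X .] }  — reduce
  I10: { [L → B .], [X → ) B .], [X → B . e X] }  — shift, 2 reduces
  I11: { [B → ) L .], [L → L . ) X] }  — shift, reduce
  I12: { [B → . ) L], [B → . e X (], [L → . B], [L → . L ) X], [X → ) X . L] }  — shift
  I13: { [L → B .] }  — reduce
  I14: { [L → L . ) X], [X → ) X L .] }  — shift, reduce
  I15: { [B → . ) L], [B → . e X (], [L → L ) . X], [X → . ) B], [X → . ) X L], [X → . B e X], [X → .] }  — shift, reduce
  I16: { [L → L ) X .] }  — reduce

I10 contains complete items [L → B .], [X → ) B .] — reduce-reduce conflict.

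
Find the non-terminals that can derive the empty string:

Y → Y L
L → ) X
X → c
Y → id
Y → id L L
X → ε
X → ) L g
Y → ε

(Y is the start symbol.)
ε-productions: X → ε, Y → ε
So X, Y are immediately nullable.
No further non-terminal can be added: every production for the remaining non-terminals contains a terminal or a non-nullable non-terminal.
Nullable = { 'X', 'Y' }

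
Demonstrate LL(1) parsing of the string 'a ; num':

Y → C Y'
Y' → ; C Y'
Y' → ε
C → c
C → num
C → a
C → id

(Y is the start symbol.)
LL(1) parsing maintains a stack (initially the start symbol over $) and the input. At each step: if the stack top is a terminal, match it against the current input token; if it is a non-terminal N, replace it with the RHS of M[N, lookahead] (the unique production whose predict set contains the lookahead).

Stack is shown with the top on the left.

Stack     Input      Action
---------------------------
Y $       a ; num $  output Y → C Y'
C Y' $    a ; num $  output C → a
a Y' $    a ; num $  match 'a'
Y' $      ; num $    output Y' → ; C Y'
; C Y' $  ; num $    match ';'
C Y' $    num $      output C → num
num Y' $  num $      match 'num'
Y' $      $          output Y' → ε
$         $          accept

The string is accepted.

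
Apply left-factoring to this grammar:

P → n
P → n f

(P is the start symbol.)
P → n P'
P' → ε
P' → f

Left-factoring transforms A → αβ₁ | αβ₂ into A → αA' and A' → β₁ | β₂
(α is the longest common prefix among the alternatives). Repeat until
no nonterminal has two alternatives with a common prefix.

Round 1: P has alternatives sharing prefix 'n'. Introduce P': P → n P'
  Add: P' → ε
  Add: P' → f

No remaining common prefixes — done.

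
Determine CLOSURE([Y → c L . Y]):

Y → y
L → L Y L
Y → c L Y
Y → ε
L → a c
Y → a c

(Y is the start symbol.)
Start with: [Y → c L . Y]
  [Y → c L . Y] has the dot before Y: add [Y → . y], [Y → . c L Y], [Y → .], [Y → . a c]
No further items can be added.

CLOSURE = { [Y → . a c], [Y → . c L Y], [Y → . y], [Y → .], [Y → c L . Y] }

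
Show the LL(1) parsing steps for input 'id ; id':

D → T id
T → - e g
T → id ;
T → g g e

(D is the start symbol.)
Stack is shown with the top on the left.

Stack      Input      Action
----------------------------
D $        id ; id $  output D → T id
T id $     id ; id $  output T → id ;
id ; id $  id ; id $  match 'id'
; id $     ; id $     match ';'
id $       id $       match 'id'
$          $          accept

The string is accepted.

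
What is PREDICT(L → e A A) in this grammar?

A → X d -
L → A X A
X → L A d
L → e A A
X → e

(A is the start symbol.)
PREDICT(L → e A A) = (FIRST(RHS) \ {ε}) ∪ (FOLLOW(L) if ε ∈ FIRST(RHS), i.e. RHS ⇒* ε)
FIRST(e A A) = { 'e' }
ε ∉ FIRST(e A A), so FOLLOW(L) is not added.
PREDICT(L → e A A) = { 'e' }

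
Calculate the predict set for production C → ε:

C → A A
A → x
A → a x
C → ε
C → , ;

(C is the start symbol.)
PREDICT(C → ε) = (FIRST(RHS) \ {ε}) ∪ (FOLLOW(C) if ε ∈ FIRST(RHS), i.e. RHS ⇒* ε)
The right-hand side is ε (FIRST(ε) = { ε }), so the predict set is FOLLOW(C) = { $ }
PREDICT(C → ε) = { $ }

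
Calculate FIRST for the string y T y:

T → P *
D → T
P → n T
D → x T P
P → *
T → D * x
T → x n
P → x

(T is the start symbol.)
{ 'y' }

To compute FIRST(y T y), process the symbols left to right:
Symbol y is a terminal. Add 'y' and stop.
FIRST(y T y) = { 'y' }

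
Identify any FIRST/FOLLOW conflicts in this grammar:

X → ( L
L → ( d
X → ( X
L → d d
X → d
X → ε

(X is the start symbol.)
A FIRST/FOLLOW conflict occurs when a non-terminal N has a nullable alternative N → β (β ⇒* ε) and another alternative N → α with FIRST(α) ∩ FOLLOW(N) ≠ ∅: on such a lookahead the parser cannot decide between expanding α and letting N vanish via β.

Nullable non-terminals: X.

X: nullable alternative(s) X → ε; FOLLOW(X) = { $ }
  X → ( L: FIRST \ {ε} = { '(' } — disjoint from FOLLOW(X)
  X → ( X: FIRST \ {ε} = { '(' } — disjoint from FOLLOW(X)
  X → d: FIRST \ {ε} = { 'd' } — disjoint from FOLLOW(X)
  X → ε: FIRST \ {ε} = { } — this is the only nullable alternative, skip

L has no nullable alternative, so no FIRST/FOLLOW check is needed there.

No FIRST/FOLLOW conflicts found.

Answer: No FIRST/FOLLOW conflicts.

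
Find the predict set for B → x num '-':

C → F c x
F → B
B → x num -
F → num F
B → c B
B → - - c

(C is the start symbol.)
PREDICT(B → x num '-') = (FIRST(RHS) \ {ε}) ∪ (FOLLOW(B) if ε ∈ FIRST(RHS), i.e. RHS ⇒* ε)
FIRST(x num '-') = { 'x' }
ε ∉ FIRST(x num '-'), so FOLLOW(B) is not added.
PREDICT(B → x num '-') = { 'x' }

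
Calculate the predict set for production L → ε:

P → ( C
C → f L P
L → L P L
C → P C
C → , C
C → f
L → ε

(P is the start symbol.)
PREDICT(L → ε) = (FIRST(RHS) \ {ε}) ∪ (FOLLOW(L) if ε ∈ FIRST(RHS), i.e. RHS ⇒* ε)
The right-hand side is ε (FIRST(ε) = { ε }), so the predict set is FOLLOW(L) = { '(' }
PREDICT(L → ε) = { '(' }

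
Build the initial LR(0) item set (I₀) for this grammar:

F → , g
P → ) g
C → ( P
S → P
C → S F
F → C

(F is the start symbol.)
{ [C → . ( P], [C → . S F], [F → . , g], [F → . C], [F' → . F], [P → . ) g], [S → . P] }

First, augment the grammar with F' → F
I₀ = CLOSURE({ [F' → . F] }):
  [F' → . F] has the dot before F: add [F → . , g], [F → . C]
  [F → . C] has the dot before C: add [C → . ( P], [C → . S F]
  [C → . S F] has the dot before S: add [S → . P]
  [S → . P] has the dot before P: add [P → . ) g]
No further items can be added.

I₀ = { [C → . ( P], [C → . S F], [F → . , g], [F → . C], [F' → . F], [P → . ) g], [S → . P] }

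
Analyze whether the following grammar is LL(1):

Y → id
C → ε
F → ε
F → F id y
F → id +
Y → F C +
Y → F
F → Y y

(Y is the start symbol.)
Relevant sets:
  FIRST(F) = { '+', 'id', 'y', ε }
  FIRST(C) = { ε }
  FIRST(Y) = { '+', 'id', 'y', ε }
  FOLLOW(Y) = { $, 'y' }
  FOLLOW(F) = { $, '+', 'id', 'y' }

For Y:
  PREDICT(Y → id) = { 'id' }
  PREDICT(Y → F C '+') = { '+', 'id', 'y' }
  PREDICT(Y → F) = { $, '+', 'id', 'y' }
For F:
  PREDICT(F → ε) = { $, '+', 'id', 'y' }
  PREDICT(F → F id y) = { '+', 'id', 'y' }
  PREDICT(F → id '+') = { 'id' }
  PREDICT(F → Y y) = { '+', 'id', 'y' }
C has a single production, so nothing to check there.

Conflict found: Predict set conflict for Y: { 'id' }
The grammar is NOT LL(1).

Answer: No. Predict set conflict for Y: { 'id' }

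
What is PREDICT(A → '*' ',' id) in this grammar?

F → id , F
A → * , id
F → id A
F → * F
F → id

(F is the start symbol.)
PREDICT(A → '*' ',' id) = (FIRST(RHS) \ {ε}) ∪ (FOLLOW(A) if ε ∈ FIRST(RHS), i.e. RHS ⇒* ε)
FIRST('*' ',' id) = { '*' }
ε ∉ FIRST('*' ',' id), so FOLLOW(A) is not added.
PREDICT(A → '*' ',' id) = { '*' }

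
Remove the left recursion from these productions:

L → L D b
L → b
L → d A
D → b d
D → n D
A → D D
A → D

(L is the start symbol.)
L → b L'
L → d A L'
L' → D b L'
L' → ε
D → b d
D → n D
A → D D
A → D

L is directly left-recursive. The standard transformation for
  A → A α₁ | ... | A α_m | β₁ | ... | β_n
is
  A  → β₁ A' | ... | β_n A'
  A' → α₁ A' | ... | α_m A' | ε

L → b becomes L → b L'
L → d A becomes L → d A L'
L → L D b becomes L' → D b L'
Add L' → ε

Productions for other non-terminals are unchanged:
  D → b d
  D → n D
  A → D D
  A → D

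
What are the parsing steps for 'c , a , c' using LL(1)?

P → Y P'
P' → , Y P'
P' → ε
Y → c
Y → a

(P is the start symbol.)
Stack is shown with the top on the left.

Stack     Input        Action
-----------------------------
P $       c , a , c $  output P → Y P'
Y P' $    c , a , c $  output Y → c
c P' $    c , a , c $  match 'c'
P' $      , a , c $    output P' → , Y P'
, Y P' $  , a , c $    match ','
Y P' $    a , c $      output Y → a
a P' $    a , c $      match 'a'
P' $      , c $        output P' → , Y P'
, Y P' $  , c $        match ','
Y P' $    c $          output Y → c
c P' $    c $          match 'c'
P' $      $            output P' → ε
$         $            accept

The string is accepted.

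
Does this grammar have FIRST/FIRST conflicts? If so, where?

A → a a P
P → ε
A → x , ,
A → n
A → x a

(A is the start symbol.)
Productions for A:
  A → a a P: FIRST = { 'a' }
  A → x , ,: FIRST = { 'x' }
  A → n: FIRST = { 'n' }
  A → x a: FIRST = { 'x' }
P has only one production, so no FIRST/FIRST conflict is possible there.

Conflict for A: A → x , , and A → x a
  Overlap: { 'x' }

Answer: Yes. A → x ',' ',' / A → x a on { 'x' }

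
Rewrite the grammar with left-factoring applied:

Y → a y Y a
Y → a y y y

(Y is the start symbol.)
Y → a y Y'
Y' → Y a
Y' → y y

Left-factoring transforms A → αβ₁ | αβ₂ into A → αA' and A' → β₁ | β₂
(α is the longest common prefix among the alternatives). Repeat until
no nonterminal has two alternatives with a common prefix.

Round 1: Y has alternatives sharing prefix 'a y'. Introduce Y': Y → a y Y'
  Add: Y' → Y a
  Add: Y' → y y

No remaining common prefixes — done.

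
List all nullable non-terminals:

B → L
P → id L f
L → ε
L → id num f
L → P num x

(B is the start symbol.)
{ 'B', 'L' }

ε-productions: L → ε
So L is immediately nullable.
B → L: every symbol on the right is nullable, so B is nullable too.
No further non-terminal can be added: every production for the remaining non-terminals contains a terminal or a non-nullable non-terminal.
Nullable = { 'B', 'L' }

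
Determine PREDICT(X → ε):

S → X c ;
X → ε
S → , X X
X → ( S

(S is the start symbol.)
PREDICT(X → ε) = (FIRST(RHS) \ {ε}) ∪ (FOLLOW(X) if ε ∈ FIRST(RHS), i.e. RHS ⇒* ε)
The right-hand side is ε (FIRST(ε) = { ε }), so the predict set is FOLLOW(X) = { $, '(', 'c' }
PREDICT(X → ε) = { $, '(', 'c' }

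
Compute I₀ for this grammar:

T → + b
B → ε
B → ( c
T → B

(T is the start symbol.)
{ [B → . ( c], [B → .], [T → . + b], [T → . B], [T' → . T] }

First, augment the grammar with T' → T
I₀ = CLOSURE({ [T' → . T] }):
  [T' → . T] has the dot before T: add [T → . + b], [T → . B]
  [T → . B] has the dot before B: add [B → .], [B → . ( c]
No further items can be added.

I₀ = { [B → . ( c], [B → .], [T → . + b], [T → . B], [T' → . T] }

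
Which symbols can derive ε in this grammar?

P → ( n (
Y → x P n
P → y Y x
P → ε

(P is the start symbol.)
A non-terminal is nullable if it can derive ε (the empty string): either it has an ε-production, or it has a production whose right-hand side consists entirely of nullable non-terminals.

ε-productions: P → ε
So P is immediately nullable.
No further non-terminal can be added: every production for the remaining non-terminals contains a terminal or a non-nullable non-terminal.
Nullable = { 'P' }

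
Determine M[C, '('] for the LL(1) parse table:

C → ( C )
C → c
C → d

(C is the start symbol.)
To find M[C, '('], we find productions for C where '(' is in the predict set (PREDICT(N → α) = (FIRST(α) \ {ε}) ∪ (FOLLOW(N) if α ⇒* ε)).

C → ( C ): PREDICT = { '(' }
  '(' is in predict set, so this production goes in M[C, '(']
C → c: PREDICT = { 'c' }
C → d: PREDICT = { 'd' }

M[C, '('] = C → ( C )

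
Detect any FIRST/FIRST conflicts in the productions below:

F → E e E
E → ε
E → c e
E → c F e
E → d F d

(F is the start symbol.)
A FIRST/FIRST conflict occurs when two productions N → α and N → β for the same non-terminal have FIRST(α) ∩ FIRST(β) ≠ ∅ (with ε ∈ FIRST of a nullable right-hand side, so two nullable alternatives also conflict).

Productions for E:
  E → ε: FIRST = { ε }
  E → c e: FIRST = { 'c' }
  E → c F e: FIRST = { 'c' }
  E → d F d: FIRST = { 'd' }
F has only one production, so no FIRST/FIRST conflict is possible there.

Conflict for E: E → c e and E → c F e
  Overlap: { 'c' }

Answer: Yes. E → c e / E → c F e on { 'c' }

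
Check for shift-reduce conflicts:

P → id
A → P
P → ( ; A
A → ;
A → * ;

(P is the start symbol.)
A shift-reduce conflict occurs when an LR(0) state has both:
  - a complete (reduce) item [A → α .] (dot at the end), and
  - a shift item [B → β . c γ] (dot before a terminal).

Augment with P' → P and build the canonical LR(0) collection (I0 = CLOSURE({[P' → . P]}), then GOTO on every symbol after a dot until no new states appear). It has 10 states:
  I0: { [P → . ( ; A], [P → . id], [P' → . P] }  — shift
  I1: { [P → ( . ; A] }  — shift
  I2: { [P' → P .] }  — accept
  I3: { [P → id .] }  — reduce
  I4: { [A → . * ;], [A → . ;], [A → . P], [P → ( ; . A], [P → . ( ; A], [P → . id] }  — shift
  I5: { [A → * . ;] }  — shift
  I6: { [A → ; .] }  — reduce
  I7: { [P → ( ; A .] }  — reduce
  I8: { [A → P .] }  — reduce
  I9: { [A → * ; .] }  — reduce

No state contains both a complete item and a shift item.

Answer: No shift-reduce conflicts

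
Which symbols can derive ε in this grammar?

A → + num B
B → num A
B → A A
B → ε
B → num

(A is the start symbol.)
{ 'B' }

A non-terminal is nullable if it can derive ε (the empty string): either it has an ε-production, or it has a production whose right-hand side consists entirely of nullable non-terminals.

ε-productions: B → ε
So B is immediately nullable.
No further non-terminal can be added: every production for the remaining non-terminals contains a terminal or a non-nullable non-terminal.
Nullable = { 'B' }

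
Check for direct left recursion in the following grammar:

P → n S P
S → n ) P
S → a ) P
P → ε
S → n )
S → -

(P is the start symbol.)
Direct left recursion occurs when N → N α for some non-terminal N (the right-hand side begins with the left-hand side itself).

P → n S P: starts with n
S → n ) P: starts with n
S → a ) P: starts with a
P → ε: starts with ε
S → n ): starts with n
S → -: starts with '-'

No direct left recursion found.

Answer: No direct left recursion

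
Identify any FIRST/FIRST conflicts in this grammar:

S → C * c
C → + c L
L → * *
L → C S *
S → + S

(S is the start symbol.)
Yes. S → C '*' c / S → '+' S on { '+' }

FIRST sets of the non-terminals at (or reachable through a nullable prefix from) the front of some alternative:
  FIRST(C) = { '+' }

Productions for S:
  S → C * c: FIRST = { '+' }
  S → + S: FIRST = { '+' }
Productions for L:
  L → * *: FIRST = { '*' }
  L → C S *: FIRST = { '+' }
C has only one production, so no FIRST/FIRST conflict is possible there.

Conflict for S: S → C * c and S → + S
  Overlap: { '+' }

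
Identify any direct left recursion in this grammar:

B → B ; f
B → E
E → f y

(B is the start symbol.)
Yes, B is left-recursive

Direct left recursion occurs when N → N α for some non-terminal N (the right-hand side begins with the left-hand side itself).

B → B ; f: LEFT RECURSIVE (starts with B)
B → E: starts with E
E → f y: starts with f

The grammar has direct left recursion on: B.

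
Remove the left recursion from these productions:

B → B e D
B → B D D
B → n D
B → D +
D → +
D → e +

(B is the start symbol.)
B → n D B'
B → D + B'
B' → e D B'
B' → D D B'
B' → ε
D → +
D → e +

B is directly left-recursive. The standard transformation for
  A → A α₁ | ... | A α_m | β₁ | ... | β_n
is
  A  → β₁ A' | ... | β_n A'
  A' → α₁ A' | ... | α_m A' | ε

B → n D becomes B → n D B'
B → D + becomes B → D + B'
B → B e D becomes B' → e D B'
B → B D D becomes B' → D D B'
Add B' → ε

Productions for other non-terminals are unchanged:
  D → +
  D → e +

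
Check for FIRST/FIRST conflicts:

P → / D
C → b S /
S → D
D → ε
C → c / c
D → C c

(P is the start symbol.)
A FIRST/FIRST conflict occurs when two productions N → α and N → β for the same non-terminal have FIRST(α) ∩ FIRST(β) ≠ ∅ (with ε ∈ FIRST of a nullable right-hand side, so two nullable alternatives also conflict).

FIRST sets of the non-terminals at (or reachable through a nullable prefix from) the front of some alternative:
  FIRST(C) = { 'b', 'c' }

Productions for C:
  C → b S /: FIRST = { 'b' }
  C → c / c: FIRST = { 'c' }
Productions for D:
  D → ε: FIRST = { ε }
  D → C c: FIRST = { 'b', 'c' }
P, S have only one production, so no FIRST/FIRST conflict is possible there.

All alternatives of each non-terminal have pairwise disjoint FIRST sets.

Answer: No FIRST/FIRST conflicts.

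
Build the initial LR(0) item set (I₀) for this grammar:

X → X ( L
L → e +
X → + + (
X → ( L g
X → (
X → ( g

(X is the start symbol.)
{ [X → . ( L g], [X → . ( g], [X → . (], [X → . + + (], [X → . X ( L], [X' → . X] }

First, augment the grammar with X' → X
I₀ = CLOSURE({ [X' → . X] }):
  [X' → . X] has the dot before X: add [X → . X ( L], [X → . + + (], [X → . ( L g], [X → . (], [X → . ( g]
No further items can be added.

I₀ = { [X → . ( L g], [X → . ( g], [X → . (], [X → . + + (], [X → . X ( L], [X' → . X] }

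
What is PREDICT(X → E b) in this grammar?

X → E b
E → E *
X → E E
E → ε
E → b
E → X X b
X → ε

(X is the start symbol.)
{ '*', 'b' }

PREDICT(X → E b) = (FIRST(RHS) \ {ε}) ∪ (FOLLOW(X) if ε ∈ FIRST(RHS), i.e. RHS ⇒* ε)
FIRST(E) = { '*', 'b', ε }
FIRST(E b) = { '*', 'b' }
ε ∉ FIRST(E b), so FOLLOW(X) is not added.
PREDICT(X → E b) = { '*', 'b' }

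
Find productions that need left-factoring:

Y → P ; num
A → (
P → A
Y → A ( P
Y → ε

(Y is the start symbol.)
No, left-factoring is not needed

Left-factoring is needed when two productions for the same non-terminal
share a common prefix on the right-hand side.

Productions for Y:
  Y → P ; num
  Y → A ( P
  Y → ε

No common prefixes found.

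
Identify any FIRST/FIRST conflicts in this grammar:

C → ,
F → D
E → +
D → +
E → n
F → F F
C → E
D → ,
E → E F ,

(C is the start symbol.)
FIRST sets of the non-terminals at (or reachable through a nullable prefix from) the front of some alternative:
  FIRST(E) = { '+', 'n' }
  FIRST(D) = { '+', ',' }
  FIRST(F) = { '+', ',' }

Productions for C:
  C → ,: FIRST = { ',' }
  C → E: FIRST = { '+', 'n' }
Productions for F:
  F → D: FIRST = { '+', ',' }
  F → F F: FIRST = { '+', ',' }
Productions for E:
  E → +: FIRST = { '+' }
  E → n: FIRST = { 'n' }
  E → E F ,: FIRST = { '+', 'n' }
Productions for D:
  D → +: FIRST = { '+' }
  D → ,: FIRST = { ',' }

Conflict for F: F → D and F → F F
  Overlap: { '+', ',' }
Conflict for E: E → + and E → E F ,
  Overlap: { '+' }
Conflict for E: E → n and E → E F ,
  Overlap: { 'n' }

Answer: Yes. F → D / F → F F on { '+', ',' }; E → '+' / E → E F ',' on { '+' }; E → n / E → E F ',' on { 'n' }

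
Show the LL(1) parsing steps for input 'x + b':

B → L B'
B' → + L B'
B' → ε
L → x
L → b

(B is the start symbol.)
Stack is shown with the top on the left.

Stack     Input    Action
-------------------------
B $       x + b $  output B → L B'
L B' $    x + b $  output L → x
x B' $    x + b $  match 'x'
B' $      + b $    output B' → + L B'
+ L B' $  + b $    match '+'
L B' $    b $      output L → b
b B' $    b $      match 'b'
B' $      $        output B' → ε
$         $        accept

The string is accepted.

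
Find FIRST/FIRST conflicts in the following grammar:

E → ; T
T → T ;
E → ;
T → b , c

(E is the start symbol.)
Yes. E → ';' T / E → ';' on { ';' }; T → T ';' / T → b ',' c on { 'b' }

FIRST sets of the non-terminals at (or reachable through a nullable prefix from) the front of some alternative:
  FIRST(T) = { 'b' }

Productions for E:
  E → ; T: FIRST = { ';' }
  E → ;: FIRST = { ';' }
Productions for T:
  T → T ;: FIRST = { 'b' }
  T → b , c: FIRST = { 'b' }

Conflict for E: E → ; T and E → ;
  Overlap: { ';' }
Conflict for T: T → T ; and T → b , c
  Overlap: { 'b' }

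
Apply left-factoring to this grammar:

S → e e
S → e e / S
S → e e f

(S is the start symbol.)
Left-factoring transforms A → αβ₁ | αβ₂ into A → αA' and A' → β₁ | β₂
(α is the longest common prefix among the alternatives). Repeat until
no nonterminal has two alternatives with a common prefix.

Round 1: S has alternatives sharing prefix 'e e'. Introduce S': S → e e S'
  Add: S' → ε
  Add: S' → / S
  Add: S' → f

No remaining common prefixes — done.

Resulting grammar:
S → e e S'
S' → ε
S' → / S
S' → f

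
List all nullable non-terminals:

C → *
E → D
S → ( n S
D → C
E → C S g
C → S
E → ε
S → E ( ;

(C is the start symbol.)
{ 'E' }

A non-terminal is nullable if it can derive ε (the empty string): either it has an ε-production, or it has a production whose right-hand side consists entirely of nullable non-terminals.

ε-productions: E → ε
So E is immediately nullable.
No further non-terminal can be added: every production for the remaining non-terminals contains a terminal or a non-nullable non-terminal.
Nullable = { 'E' }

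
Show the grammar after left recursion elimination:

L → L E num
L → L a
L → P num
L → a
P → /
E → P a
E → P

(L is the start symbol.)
L → P num L'
L → a L'
L' → E num L'
L' → a L'
L' → ε
P → /
E → P a
E → P

L is directly left-recursive. The standard transformation for
  A → A α₁ | ... | A α_m | β₁ | ... | β_n
is
  A  → β₁ A' | ... | β_n A'
  A' → α₁ A' | ... | α_m A' | ε

L → P num becomes L → P num L'
L → a becomes L → a L'
L → L E num becomes L' → E num L'
L → L a becomes L' → a L'
Add L' → ε

Productions for other non-terminals are unchanged:
  P → /
  E → P a
  E → P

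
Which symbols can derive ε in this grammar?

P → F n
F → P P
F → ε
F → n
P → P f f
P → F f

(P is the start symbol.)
ε-productions: F → ε
So F is immediately nullable.
No further non-terminal can be added: every production for the remaining non-terminals contains a terminal or a non-nullable non-terminal.
Nullable = { 'F' }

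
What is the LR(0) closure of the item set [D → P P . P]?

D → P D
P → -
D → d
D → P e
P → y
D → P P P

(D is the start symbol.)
{ [D → P P . P], [P → . -], [P → . y] }

To compute CLOSURE, for each item [A → α.Bβ] where B is a non-terminal, add [B → .γ] for all productions B → γ; repeat for the newly added items until nothing changes.

Start with: [D → P P . P]
  [D → P P . P] has the dot before P: add [P → . -], [P → . y]
No further items can be added.

CLOSURE = { [D → P P . P], [P → . -], [P → . y] }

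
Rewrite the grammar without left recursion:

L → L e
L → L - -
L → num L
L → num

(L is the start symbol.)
L is directly left-recursive. The standard transformation for
  A → A α₁ | ... | A α_m | β₁ | ... | β_n
is
  A  → β₁ A' | ... | β_n A'
  A' → α₁ A' | ... | α_m A' | ε

L → num L becomes L → num L L'
L → num becomes L → num L'
L → L e becomes L' → e L'
L → L - - becomes L' → - - L'
Add L' → ε

Resulting grammar:
L → num L L'
L → num L'
L' → e L'
L' → - - L'
L' → ε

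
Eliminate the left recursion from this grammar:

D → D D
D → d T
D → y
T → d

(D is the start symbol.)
D → d T D'
D → y D'
D' → D D'
D' → ε
T → d

D is directly left-recursive. The standard transformation for
  A → A α₁ | ... | A α_m | β₁ | ... | β_n
is
  A  → β₁ A' | ... | β_n A'
  A' → α₁ A' | ... | α_m A' | ε

D → d T becomes D → d T D'
D → y becomes D → y D'
D → D D becomes D' → D D'
Add D' → ε

Productions for other non-terminals are unchanged:
  T → d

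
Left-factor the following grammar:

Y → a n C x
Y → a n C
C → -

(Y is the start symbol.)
Left-factoring transforms A → αβ₁ | αβ₂ into A → αA' and A' → β₁ | β₂
(α is the longest common prefix among the alternatives). Repeat until
no nonterminal has two alternatives with a common prefix.

Round 1: Y has alternatives sharing prefix 'a n C'. Introduce Y': Y → a n C Y'
  Add: Y' → x
  Add: Y' → ε

No remaining common prefixes — done.

Resulting grammar:
Y → a n C Y'
Y' → x
Y' → ε
C → -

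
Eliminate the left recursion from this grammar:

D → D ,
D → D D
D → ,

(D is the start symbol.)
D → , D'
D' → , D'
D' → D D'
D' → ε

D is directly left-recursive. The standard transformation for
  A → A α₁ | ... | A α_m | β₁ | ... | β_n
is
  A  → β₁ A' | ... | β_n A'
  A' → α₁ A' | ... | α_m A' | ε

D → , becomes D → , D'
D → D , becomes D' → , D'
D → D D becomes D' → D D'
Add D' → ε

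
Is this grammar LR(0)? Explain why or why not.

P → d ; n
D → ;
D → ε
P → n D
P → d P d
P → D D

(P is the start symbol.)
A grammar is LR(0) if no state in the canonical LR(0) collection has:
  - both a shift item (dot before a terminal) and a complete item (shift-reduce conflict), or
  - two or more complete items (reduce-reduce conflict; the accept item [P' → P .] counts as a complete item here).

Augment with P' → P and build the canonical LR(0) collection (I0 = CLOSURE({[P' → . P]}), then GOTO on every symbol after a dot until no new states appear). It has 12 states:
  I0: { [D → . ;], [D → .], [P → . D D], [P → . d ; n], [P → . d P d], [P → . n D], [P' → . P] }  — shift, reduce
  I1: { [D → ; .] }  — reduce
  I2: { [D → . ;], [D → .], [P → D . D] }  — shift, reduce
  I3: { [P' → P .] }  — accept
  I4: { [D → . ;], [D → .], [P → . D D], [P → . d ; n], [P → . d P d], [P → . n D], [P → d . ; n], [P → d . P d] }  — shift, reduce
  I5: { [D → . ;], [D → .], [P → n . D] }  — shift, reduce
  I6: { [P → n D .] }  — reduce
  I7: { [D → ; .], [P → d ; . n] }  — shift, reduce
  I8: { [P → d P . d] }  — shift
  I9: { [P → d P d .] }  — reduce
  I10: { [P → d ; n .] }  — reduce
  I11: { [P → D D .] }  — reduce

Conflict in state I0:
  Shift-reduce conflict between [D → .] and [D → . ;]
So the grammar is NOT LR(0).

Answer: No. Shift-reduce conflict between [D → .] and [D → . ;]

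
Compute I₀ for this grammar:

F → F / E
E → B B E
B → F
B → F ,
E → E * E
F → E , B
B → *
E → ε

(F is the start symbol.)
{ [B → . *], [B → . F ,], [B → . F], [E → . B B E], [E → . E * E], [E → .], [F → . E , B], [F → . F / E], [F' → . F] }

First, augment the grammar with F' → F
I₀ = CLOSURE({ [F' → . F] }):
  [F' → . F] has the dot before F: add [F → . F / E], [F → . E , B]
  [F → . E , B] has the dot before E: add [E → . B B E], [E → . E * E], [E → .]
  [E → . B B E] has the dot before B: add [B → . F], [B → . F ,], [B → . *]
No further items can be added.

I₀ = { [B → . *], [B → . F ,], [B → . F], [E → . B B E], [E → . E * E], [E → .], [F → . E , B], [F → . F / E], [F' → . F] }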